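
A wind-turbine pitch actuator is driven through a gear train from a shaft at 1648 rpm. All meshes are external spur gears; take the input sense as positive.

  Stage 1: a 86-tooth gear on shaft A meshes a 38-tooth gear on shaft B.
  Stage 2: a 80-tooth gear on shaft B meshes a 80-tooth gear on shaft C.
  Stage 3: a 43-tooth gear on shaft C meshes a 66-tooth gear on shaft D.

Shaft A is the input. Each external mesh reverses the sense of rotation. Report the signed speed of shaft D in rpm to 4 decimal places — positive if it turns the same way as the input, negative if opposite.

Stage 1 [86T→38T]: ω = 1648.0000×86/38 = 3729.6842 rpm, dir flips to −; running = −3729.6842
Stage 2 [80T→80T]: ω = 3729.6842×80/80 = 3729.6842 rpm, dir flips to +; running = +3729.6842
Stage 3 [43T→66T]: ω = 3729.6842×43/66 = 2429.9458 rpm, dir flips to −; running = −2429.9458

-2429.9458 rpm (opposite to input, |ω| = 2429.9458 rpm)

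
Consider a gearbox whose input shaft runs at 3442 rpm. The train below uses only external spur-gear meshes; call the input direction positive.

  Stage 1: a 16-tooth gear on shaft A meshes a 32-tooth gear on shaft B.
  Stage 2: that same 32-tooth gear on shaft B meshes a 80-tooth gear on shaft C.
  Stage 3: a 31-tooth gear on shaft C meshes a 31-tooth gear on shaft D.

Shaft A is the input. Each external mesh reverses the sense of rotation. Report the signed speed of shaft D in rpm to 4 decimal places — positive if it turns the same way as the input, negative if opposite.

Stage 1 [16T→32T]: ω = 3442.0000×16/32 = 1721.0000 rpm, dir flips to −; running = −1721.0000
Stage 2 [32T→80T]: ω = 1721.0000×32/80 = 688.4000 rpm, dir flips to +; running = +688.4000
Stage 3 [31T→31T]: ω = 688.4000×31/31 = 688.4000 rpm, dir flips to −; running = −688.4000

-688.4000 rpm (opposite to input, |ω| = 688.4000 rpm)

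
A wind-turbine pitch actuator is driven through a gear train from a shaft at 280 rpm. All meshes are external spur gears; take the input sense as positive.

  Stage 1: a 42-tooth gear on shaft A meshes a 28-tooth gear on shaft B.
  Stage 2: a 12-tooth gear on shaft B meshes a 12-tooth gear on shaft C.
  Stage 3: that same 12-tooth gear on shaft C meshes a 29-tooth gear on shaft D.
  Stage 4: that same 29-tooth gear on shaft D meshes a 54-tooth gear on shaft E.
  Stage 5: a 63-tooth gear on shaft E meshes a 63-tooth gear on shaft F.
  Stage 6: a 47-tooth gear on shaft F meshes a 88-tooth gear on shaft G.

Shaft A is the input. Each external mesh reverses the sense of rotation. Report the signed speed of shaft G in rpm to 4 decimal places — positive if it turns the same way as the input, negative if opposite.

+49.8485 rpm (same as input, |ω| = 49.8485 rpm)

Stage 1 [42T→28T]: ω = 280.0000×42/28 = 420.0000 rpm, dir flips to −; running = −420.0000
Stage 2 [12T→12T]: ω = 420.0000×12/12 = 420.0000 rpm, dir flips to +; running = +420.0000
Stage 3 [12T→29T]: ω = 420.0000×12/29 = 173.7931 rpm, dir flips to −; running = −173.7931
Stage 4 [29T→54T]: ω = 173.7931×29/54 = 93.3333 rpm, dir flips to +; running = +93.3333
Stage 5 [63T→63T]: ω = 93.3333×63/63 = 93.3333 rpm, dir flips to −; running = −93.3333
Stage 6 [47T→88T]: ω = 93.3333×47/88 = 49.8485 rpm, dir flips to +; running = +49.8485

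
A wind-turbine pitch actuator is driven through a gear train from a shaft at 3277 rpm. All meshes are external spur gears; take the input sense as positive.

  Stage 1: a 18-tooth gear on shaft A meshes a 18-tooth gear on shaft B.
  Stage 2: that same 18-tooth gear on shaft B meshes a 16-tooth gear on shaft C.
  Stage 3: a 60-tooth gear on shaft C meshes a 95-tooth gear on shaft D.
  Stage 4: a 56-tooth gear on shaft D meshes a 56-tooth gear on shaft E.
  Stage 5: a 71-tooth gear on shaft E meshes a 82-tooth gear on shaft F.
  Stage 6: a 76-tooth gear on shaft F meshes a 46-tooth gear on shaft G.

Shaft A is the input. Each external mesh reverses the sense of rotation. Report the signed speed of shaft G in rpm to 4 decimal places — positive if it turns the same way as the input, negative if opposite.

+3330.8637 rpm (same as input, |ω| = 3330.8637 rpm)

Stage 1 [18T→18T]: ω = 3277.0000×18/18 = 3277.0000 rpm, dir flips to −; running = −3277.0000
Stage 2 [18T→16T]: ω = 3277.0000×18/16 = 3686.6250 rpm, dir flips to +; running = +3686.6250
Stage 3 [60T→95T]: ω = 3686.6250×60/95 = 2328.3947 rpm, dir flips to −; running = −2328.3947
Stage 4 [56T→56T]: ω = 2328.3947×56/56 = 2328.3947 rpm, dir flips to +; running = +2328.3947
Stage 5 [71T→82T]: ω = 2328.3947×71/82 = 2016.0491 rpm, dir flips to −; running = −2016.0491
Stage 6 [76T→46T]: ω = 2016.0491×76/46 = 3330.8637 rpm, dir flips to +; running = +3330.8637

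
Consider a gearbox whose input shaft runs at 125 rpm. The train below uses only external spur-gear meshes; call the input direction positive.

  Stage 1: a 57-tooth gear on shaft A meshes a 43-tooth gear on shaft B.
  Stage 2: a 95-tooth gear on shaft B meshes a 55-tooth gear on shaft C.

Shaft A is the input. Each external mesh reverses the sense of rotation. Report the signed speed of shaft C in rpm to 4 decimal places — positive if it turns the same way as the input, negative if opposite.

Stage 1 [57T→43T]: ω = 125.0000×57/43 = 165.6977 rpm, dir flips to −; running = −165.6977
Stage 2 [95T→55T]: ω = 165.6977×95/55 = 286.2051 rpm, dir flips to +; running = +286.2051

+286.2051 rpm (same as input, |ω| = 286.2051 rpm)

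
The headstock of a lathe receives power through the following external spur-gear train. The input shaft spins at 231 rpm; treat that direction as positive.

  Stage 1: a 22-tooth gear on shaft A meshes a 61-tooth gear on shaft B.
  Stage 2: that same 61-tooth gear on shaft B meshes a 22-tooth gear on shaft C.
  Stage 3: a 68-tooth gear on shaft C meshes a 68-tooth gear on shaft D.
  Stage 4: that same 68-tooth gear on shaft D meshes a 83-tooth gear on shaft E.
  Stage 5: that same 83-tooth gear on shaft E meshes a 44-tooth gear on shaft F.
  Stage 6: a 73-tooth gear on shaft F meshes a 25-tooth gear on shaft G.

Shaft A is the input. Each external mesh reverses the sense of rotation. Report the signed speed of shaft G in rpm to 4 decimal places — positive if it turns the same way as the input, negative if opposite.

Stage 1 [22T→61T]: ω = 231.0000×22/61 = 83.3115 rpm, dir flips to −; running = −83.3115
Stage 2 [61T→22T]: ω = 83.3115×61/22 = 231.0000 rpm, dir flips to +; running = +231.0000
Stage 3 [68T→68T]: ω = 231.0000×68/68 = 231.0000 rpm, dir flips to −; running = −231.0000
Stage 4 [68T→83T]: ω = 231.0000×68/83 = 189.2530 rpm, dir flips to +; running = +189.2530
Stage 5 [83T→44T]: ω = 189.2530×83/44 = 357.0000 rpm, dir flips to −; running = −357.0000
Stage 6 [73T→25T]: ω = 357.0000×73/25 = 1042.4400 rpm, dir flips to +; running = +1042.4400

+1042.4400 rpm (same as input, |ω| = 1042.4400 rpm)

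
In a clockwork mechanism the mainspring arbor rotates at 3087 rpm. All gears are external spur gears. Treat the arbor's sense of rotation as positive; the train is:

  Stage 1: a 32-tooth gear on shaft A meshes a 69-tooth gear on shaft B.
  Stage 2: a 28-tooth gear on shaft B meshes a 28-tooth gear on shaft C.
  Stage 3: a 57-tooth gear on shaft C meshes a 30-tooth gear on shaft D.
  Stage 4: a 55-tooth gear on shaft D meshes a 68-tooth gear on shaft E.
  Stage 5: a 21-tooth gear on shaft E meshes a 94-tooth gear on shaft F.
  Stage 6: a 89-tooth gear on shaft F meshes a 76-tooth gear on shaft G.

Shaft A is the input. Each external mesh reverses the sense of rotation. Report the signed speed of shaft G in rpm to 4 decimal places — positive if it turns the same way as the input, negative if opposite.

+575.5894 rpm (same as input, |ω| = 575.5894 rpm)

Stage 1 [32T→69T]: ω = 3087.0000×32/69 = 1431.6522 rpm, dir flips to −; running = −1431.6522
Stage 2 [28T→28T]: ω = 1431.6522×28/28 = 1431.6522 rpm, dir flips to +; running = +1431.6522
Stage 3 [57T→30T]: ω = 1431.6522×57/30 = 2720.1391 rpm, dir flips to −; running = −2720.1391
Stage 4 [55T→68T]: ω = 2720.1391×55/68 = 2200.1125 rpm, dir flips to +; running = +2200.1125
Stage 5 [21T→94T]: ω = 2200.1125×21/94 = 491.5145 rpm, dir flips to −; running = −491.5145
Stage 6 [89T→76T]: ω = 491.5145×89/76 = 575.5894 rpm, dir flips to +; running = +575.5894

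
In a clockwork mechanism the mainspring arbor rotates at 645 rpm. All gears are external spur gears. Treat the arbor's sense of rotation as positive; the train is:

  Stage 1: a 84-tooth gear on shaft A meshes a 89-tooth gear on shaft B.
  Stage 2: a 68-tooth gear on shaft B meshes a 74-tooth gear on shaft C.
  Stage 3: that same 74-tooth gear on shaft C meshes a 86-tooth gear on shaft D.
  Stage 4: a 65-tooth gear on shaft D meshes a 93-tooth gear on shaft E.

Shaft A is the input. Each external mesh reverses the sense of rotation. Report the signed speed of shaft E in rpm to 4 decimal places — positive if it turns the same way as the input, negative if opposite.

Stage 1 [84T→89T]: ω = 645.0000×84/89 = 608.7640 rpm, dir flips to −; running = −608.7640
Stage 2 [68T→74T]: ω = 608.7640×68/74 = 559.4048 rpm, dir flips to +; running = +559.4048
Stage 3 [74T→86T]: ω = 559.4048×74/86 = 481.3483 rpm, dir flips to −; running = −481.3483
Stage 4 [65T→93T]: ω = 481.3483×65/93 = 336.4262 rpm, dir flips to +; running = +336.4262

+336.4262 rpm (same as input, |ω| = 336.4262 rpm)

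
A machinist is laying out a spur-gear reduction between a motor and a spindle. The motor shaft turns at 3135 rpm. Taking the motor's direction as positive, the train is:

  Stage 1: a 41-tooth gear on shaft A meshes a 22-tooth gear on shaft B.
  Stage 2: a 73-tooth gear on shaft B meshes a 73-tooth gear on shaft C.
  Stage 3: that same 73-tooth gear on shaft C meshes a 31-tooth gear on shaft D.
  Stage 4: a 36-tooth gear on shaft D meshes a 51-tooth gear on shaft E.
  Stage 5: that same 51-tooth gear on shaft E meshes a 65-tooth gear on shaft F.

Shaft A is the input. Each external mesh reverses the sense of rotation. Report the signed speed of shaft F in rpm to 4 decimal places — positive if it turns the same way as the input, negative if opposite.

-7619.8958 rpm (opposite to input, |ω| = 7619.8958 rpm)

Stage 1 [41T→22T]: ω = 3135.0000×41/22 = 5842.5000 rpm, dir flips to −; running = −5842.5000
Stage 2 [73T→73T]: ω = 5842.5000×73/73 = 5842.5000 rpm, dir flips to +; running = +5842.5000
Stage 3 [73T→31T]: ω = 5842.5000×73/31 = 13758.1452 rpm, dir flips to −; running = −13758.1452
Stage 4 [36T→51T]: ω = 13758.1452×36/51 = 9711.6319 rpm, dir flips to +; running = +9711.6319
Stage 5 [51T→65T]: ω = 9711.6319×51/65 = 7619.8958 rpm, dir flips to −; running = −7619.8958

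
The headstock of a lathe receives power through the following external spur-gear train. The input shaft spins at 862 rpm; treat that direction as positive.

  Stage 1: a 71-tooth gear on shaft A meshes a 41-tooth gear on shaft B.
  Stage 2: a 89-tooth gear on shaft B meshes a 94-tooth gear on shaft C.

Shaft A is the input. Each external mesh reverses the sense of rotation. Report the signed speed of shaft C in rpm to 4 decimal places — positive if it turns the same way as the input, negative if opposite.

Stage 1 [71T→41T]: ω = 862.0000×71/41 = 1492.7317 rpm, dir flips to −; running = −1492.7317
Stage 2 [89T→94T]: ω = 1492.7317×89/94 = 1413.3311 rpm, dir flips to +; running = +1413.3311

+1413.3311 rpm (same as input, |ω| = 1413.3311 rpm)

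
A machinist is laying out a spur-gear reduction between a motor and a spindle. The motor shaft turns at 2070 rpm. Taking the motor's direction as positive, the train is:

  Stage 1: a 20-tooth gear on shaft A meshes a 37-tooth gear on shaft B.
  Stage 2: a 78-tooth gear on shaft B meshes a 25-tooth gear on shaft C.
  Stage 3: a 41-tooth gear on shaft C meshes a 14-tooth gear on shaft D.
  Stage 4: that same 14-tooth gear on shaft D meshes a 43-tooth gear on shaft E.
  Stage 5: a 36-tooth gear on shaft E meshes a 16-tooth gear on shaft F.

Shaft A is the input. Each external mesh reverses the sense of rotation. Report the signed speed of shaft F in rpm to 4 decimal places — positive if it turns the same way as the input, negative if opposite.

Stage 1 [20T→37T]: ω = 2070.0000×20/37 = 1118.9189 rpm, dir flips to −; running = −1118.9189
Stage 2 [78T→25T]: ω = 1118.9189×78/25 = 3491.0270 rpm, dir flips to +; running = +3491.0270
Stage 3 [41T→14T]: ω = 3491.0270×41/14 = 10223.7220 rpm, dir flips to −; running = −10223.7220
Stage 4 [14T→43T]: ω = 10223.7220×14/43 = 3328.6537 rpm, dir flips to +; running = +3328.6537
Stage 5 [36T→16T]: ω = 3328.6537×36/16 = 7489.4708 rpm, dir flips to −; running = −7489.4708

-7489.4708 rpm (opposite to input, |ω| = 7489.4708 rpm)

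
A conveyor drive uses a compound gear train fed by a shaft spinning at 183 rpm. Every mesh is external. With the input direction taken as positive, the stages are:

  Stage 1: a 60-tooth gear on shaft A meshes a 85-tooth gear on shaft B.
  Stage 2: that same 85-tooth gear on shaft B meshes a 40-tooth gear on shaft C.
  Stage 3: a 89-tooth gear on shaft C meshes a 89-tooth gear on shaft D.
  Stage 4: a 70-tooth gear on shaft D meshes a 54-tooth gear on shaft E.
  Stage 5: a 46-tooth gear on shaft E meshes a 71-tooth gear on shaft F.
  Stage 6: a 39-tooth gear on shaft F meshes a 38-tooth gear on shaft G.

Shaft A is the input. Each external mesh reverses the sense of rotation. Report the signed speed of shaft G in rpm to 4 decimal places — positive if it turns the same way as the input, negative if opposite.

Stage 1 [60T→85T]: ω = 183.0000×60/85 = 129.1765 rpm, dir flips to −; running = −129.1765
Stage 2 [85T→40T]: ω = 129.1765×85/40 = 274.5000 rpm, dir flips to +; running = +274.5000
Stage 3 [89T→89T]: ω = 274.5000×89/89 = 274.5000 rpm, dir flips to −; running = −274.5000
Stage 4 [70T→54T]: ω = 274.5000×70/54 = 355.8333 rpm, dir flips to +; running = +355.8333
Stage 5 [46T→71T]: ω = 355.8333×46/71 = 230.5399 rpm, dir flips to −; running = −230.5399
Stage 6 [39T→38T]: ω = 230.5399×39/38 = 236.6067 rpm, dir flips to +; running = +236.6067

+236.6067 rpm (same as input, |ω| = 236.6067 rpm)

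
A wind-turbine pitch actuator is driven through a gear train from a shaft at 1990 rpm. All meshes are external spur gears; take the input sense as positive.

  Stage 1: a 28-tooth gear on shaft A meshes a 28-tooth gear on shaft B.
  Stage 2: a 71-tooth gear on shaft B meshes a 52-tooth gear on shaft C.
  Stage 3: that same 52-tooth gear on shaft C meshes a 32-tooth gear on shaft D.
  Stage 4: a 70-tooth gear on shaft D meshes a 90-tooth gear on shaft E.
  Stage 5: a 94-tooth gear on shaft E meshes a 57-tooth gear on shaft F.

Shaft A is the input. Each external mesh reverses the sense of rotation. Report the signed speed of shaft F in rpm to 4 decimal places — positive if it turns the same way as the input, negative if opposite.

Stage 1 [28T→28T]: ω = 1990.0000×28/28 = 1990.0000 rpm, dir flips to −; running = −1990.0000
Stage 2 [71T→52T]: ω = 1990.0000×71/52 = 2717.1154 rpm, dir flips to +; running = +2717.1154
Stage 3 [52T→32T]: ω = 2717.1154×52/32 = 4415.3125 rpm, dir flips to −; running = −4415.3125
Stage 4 [70T→90T]: ω = 4415.3125×70/90 = 3434.1319 rpm, dir flips to +; running = +3434.1319
Stage 5 [94T→57T]: ω = 3434.1319×94/57 = 5663.3053 rpm, dir flips to −; running = −5663.3053

-5663.3053 rpm (opposite to input, |ω| = 5663.3053 rpm)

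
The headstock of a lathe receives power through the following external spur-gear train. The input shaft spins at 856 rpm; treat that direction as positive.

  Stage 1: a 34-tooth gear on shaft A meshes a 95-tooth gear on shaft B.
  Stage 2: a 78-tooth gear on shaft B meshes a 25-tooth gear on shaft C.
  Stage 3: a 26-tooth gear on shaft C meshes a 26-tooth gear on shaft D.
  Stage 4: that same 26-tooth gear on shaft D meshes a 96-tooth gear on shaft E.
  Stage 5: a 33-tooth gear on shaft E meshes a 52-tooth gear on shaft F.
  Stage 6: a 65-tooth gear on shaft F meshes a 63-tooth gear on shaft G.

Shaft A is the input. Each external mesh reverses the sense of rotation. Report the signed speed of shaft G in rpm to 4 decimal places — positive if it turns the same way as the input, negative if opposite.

Stage 1 [34T→95T]: ω = 856.0000×34/95 = 306.3579 rpm, dir flips to −; running = −306.3579
Stage 2 [78T→25T]: ω = 306.3579×78/25 = 955.8366 rpm, dir flips to +; running = +955.8366
Stage 3 [26T→26T]: ω = 955.8366×26/26 = 955.8366 rpm, dir flips to −; running = −955.8366
Stage 4 [26T→96T]: ω = 955.8366×26/96 = 258.8724 rpm, dir flips to +; running = +258.8724
Stage 5 [33T→52T]: ω = 258.8724×33/52 = 164.2844 rpm, dir flips to −; running = −164.2844
Stage 6 [65T→63T]: ω = 164.2844×65/63 = 169.4998 rpm, dir flips to +; running = +169.4998

+169.4998 rpm (same as input, |ω| = 169.4998 rpm)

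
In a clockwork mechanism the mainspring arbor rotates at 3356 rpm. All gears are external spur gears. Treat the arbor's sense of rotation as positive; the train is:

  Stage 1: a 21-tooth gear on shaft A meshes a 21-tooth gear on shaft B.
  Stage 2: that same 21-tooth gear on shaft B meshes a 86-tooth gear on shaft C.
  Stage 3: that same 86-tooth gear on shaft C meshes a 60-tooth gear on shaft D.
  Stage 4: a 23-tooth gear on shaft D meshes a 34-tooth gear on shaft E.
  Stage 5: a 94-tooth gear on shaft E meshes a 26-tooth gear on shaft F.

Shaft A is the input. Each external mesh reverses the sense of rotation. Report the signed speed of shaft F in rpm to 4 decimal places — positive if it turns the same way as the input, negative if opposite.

Stage 1 [21T→21T]: ω = 3356.0000×21/21 = 3356.0000 rpm, dir flips to −; running = −3356.0000
Stage 2 [21T→86T]: ω = 3356.0000×21/86 = 819.4884 rpm, dir flips to +; running = +819.4884
Stage 3 [86T→60T]: ω = 819.4884×86/60 = 1174.6000 rpm, dir flips to −; running = −1174.6000
Stage 4 [23T→34T]: ω = 1174.6000×23/34 = 794.5824 rpm, dir flips to +; running = +794.5824
Stage 5 [94T→26T]: ω = 794.5824×94/26 = 2872.7208 rpm, dir flips to −; running = −2872.7208

-2872.7208 rpm (opposite to input, |ω| = 2872.7208 rpm)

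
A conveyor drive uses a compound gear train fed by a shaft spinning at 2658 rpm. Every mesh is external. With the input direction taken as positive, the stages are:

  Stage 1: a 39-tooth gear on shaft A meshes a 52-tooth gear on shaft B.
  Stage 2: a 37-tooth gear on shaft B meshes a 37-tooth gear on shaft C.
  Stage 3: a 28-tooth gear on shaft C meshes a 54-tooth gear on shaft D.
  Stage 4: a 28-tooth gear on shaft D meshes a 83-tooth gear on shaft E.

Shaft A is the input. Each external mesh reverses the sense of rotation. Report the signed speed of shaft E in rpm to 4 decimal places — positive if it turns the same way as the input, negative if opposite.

+348.7068 rpm (same as input, |ω| = 348.7068 rpm)

Stage 1 [39T→52T]: ω = 2658.0000×39/52 = 1993.5000 rpm, dir flips to −; running = −1993.5000
Stage 2 [37T→37T]: ω = 1993.5000×37/37 = 1993.5000 rpm, dir flips to +; running = +1993.5000
Stage 3 [28T→54T]: ω = 1993.5000×28/54 = 1033.6667 rpm, dir flips to −; running = −1033.6667
Stage 4 [28T→83T]: ω = 1033.6667×28/83 = 348.7068 rpm, dir flips to +; running = +348.7068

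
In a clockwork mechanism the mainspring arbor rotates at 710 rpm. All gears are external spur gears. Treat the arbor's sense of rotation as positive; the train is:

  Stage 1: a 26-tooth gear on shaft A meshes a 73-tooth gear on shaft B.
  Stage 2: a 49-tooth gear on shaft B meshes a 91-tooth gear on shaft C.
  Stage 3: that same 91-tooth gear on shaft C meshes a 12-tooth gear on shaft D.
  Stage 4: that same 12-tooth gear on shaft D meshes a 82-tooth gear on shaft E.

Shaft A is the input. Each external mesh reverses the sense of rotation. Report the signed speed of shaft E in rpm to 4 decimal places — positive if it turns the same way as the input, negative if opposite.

Stage 1 [26T→73T]: ω = 710.0000×26/73 = 252.8767 rpm, dir flips to −; running = −252.8767
Stage 2 [49T→91T]: ω = 252.8767×49/91 = 136.1644 rpm, dir flips to +; running = +136.1644
Stage 3 [91T→12T]: ω = 136.1644×91/12 = 1032.5799 rpm, dir flips to −; running = −1032.5799
Stage 4 [12T→82T]: ω = 1032.5799×12/82 = 151.1093 rpm, dir flips to +; running = +151.1093

+151.1093 rpm (same as input, |ω| = 151.1093 rpm)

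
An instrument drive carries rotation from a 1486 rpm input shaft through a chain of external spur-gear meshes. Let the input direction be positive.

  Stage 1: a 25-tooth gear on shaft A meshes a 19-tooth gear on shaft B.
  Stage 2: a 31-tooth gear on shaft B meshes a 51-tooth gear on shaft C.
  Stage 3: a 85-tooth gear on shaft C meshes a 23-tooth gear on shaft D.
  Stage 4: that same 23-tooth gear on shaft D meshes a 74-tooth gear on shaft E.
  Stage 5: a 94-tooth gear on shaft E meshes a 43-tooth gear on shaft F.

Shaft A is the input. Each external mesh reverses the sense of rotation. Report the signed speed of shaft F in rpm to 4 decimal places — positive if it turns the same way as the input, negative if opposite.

-2984.3059 rpm (opposite to input, |ω| = 2984.3059 rpm)

Stage 1 [25T→19T]: ω = 1486.0000×25/19 = 1955.2632 rpm, dir flips to −; running = −1955.2632
Stage 2 [31T→51T]: ω = 1955.2632×31/51 = 1188.4933 rpm, dir flips to +; running = +1188.4933
Stage 3 [85T→23T]: ω = 1188.4933×85/23 = 4392.2578 rpm, dir flips to −; running = −4392.2578
Stage 4 [23T→74T]: ω = 4392.2578×23/74 = 1365.1612 rpm, dir flips to +; running = +1365.1612
Stage 5 [94T→43T]: ω = 1365.1612×94/43 = 2984.3059 rpm, dir flips to −; running = −2984.3059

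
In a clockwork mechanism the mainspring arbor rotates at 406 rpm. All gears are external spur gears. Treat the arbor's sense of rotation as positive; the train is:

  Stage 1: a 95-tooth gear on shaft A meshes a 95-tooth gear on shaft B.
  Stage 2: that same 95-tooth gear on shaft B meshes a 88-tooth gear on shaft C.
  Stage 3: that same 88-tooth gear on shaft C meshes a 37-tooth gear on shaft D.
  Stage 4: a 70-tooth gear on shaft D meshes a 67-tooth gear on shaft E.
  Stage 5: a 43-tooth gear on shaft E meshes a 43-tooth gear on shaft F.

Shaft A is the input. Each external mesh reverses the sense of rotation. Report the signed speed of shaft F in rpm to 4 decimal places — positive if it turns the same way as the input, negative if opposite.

Stage 1 [95T→95T]: ω = 406.0000×95/95 = 406.0000 rpm, dir flips to −; running = −406.0000
Stage 2 [95T→88T]: ω = 406.0000×95/88 = 438.2955 rpm, dir flips to +; running = +438.2955
Stage 3 [88T→37T]: ω = 438.2955×88/37 = 1042.4324 rpm, dir flips to −; running = −1042.4324
Stage 4 [70T→67T]: ω = 1042.4324×70/67 = 1089.1085 rpm, dir flips to +; running = +1089.1085
Stage 5 [43T→43T]: ω = 1089.1085×43/43 = 1089.1085 rpm, dir flips to −; running = −1089.1085

-1089.1085 rpm (opposite to input, |ω| = 1089.1085 rpm)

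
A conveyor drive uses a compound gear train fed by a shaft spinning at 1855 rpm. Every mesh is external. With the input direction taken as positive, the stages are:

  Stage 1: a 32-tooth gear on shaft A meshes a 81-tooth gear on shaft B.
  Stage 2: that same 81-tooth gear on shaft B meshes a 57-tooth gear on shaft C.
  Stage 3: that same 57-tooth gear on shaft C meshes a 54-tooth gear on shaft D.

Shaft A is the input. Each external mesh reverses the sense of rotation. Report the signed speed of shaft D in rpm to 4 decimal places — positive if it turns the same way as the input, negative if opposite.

-1099.2593 rpm (opposite to input, |ω| = 1099.2593 rpm)

Stage 1 [32T→81T]: ω = 1855.0000×32/81 = 732.8395 rpm, dir flips to −; running = −732.8395
Stage 2 [81T→57T]: ω = 732.8395×81/57 = 1041.4035 rpm, dir flips to +; running = +1041.4035
Stage 3 [57T→54T]: ω = 1041.4035×57/54 = 1099.2593 rpm, dir flips to −; running = −1099.2593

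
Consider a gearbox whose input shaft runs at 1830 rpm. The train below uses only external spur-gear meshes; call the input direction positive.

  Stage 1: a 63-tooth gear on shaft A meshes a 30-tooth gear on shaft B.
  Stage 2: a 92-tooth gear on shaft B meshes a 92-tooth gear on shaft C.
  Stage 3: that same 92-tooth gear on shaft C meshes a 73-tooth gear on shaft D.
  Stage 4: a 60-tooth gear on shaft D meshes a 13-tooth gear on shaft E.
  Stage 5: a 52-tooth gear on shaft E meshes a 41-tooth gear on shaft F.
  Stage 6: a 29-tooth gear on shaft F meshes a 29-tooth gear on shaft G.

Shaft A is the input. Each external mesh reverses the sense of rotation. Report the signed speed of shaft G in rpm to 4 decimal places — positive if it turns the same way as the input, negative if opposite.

Stage 1 [63T→30T]: ω = 1830.0000×63/30 = 3843.0000 rpm, dir flips to −; running = −3843.0000
Stage 2 [92T→92T]: ω = 3843.0000×92/92 = 3843.0000 rpm, dir flips to +; running = +3843.0000
Stage 3 [92T→73T]: ω = 3843.0000×92/73 = 4843.2329 rpm, dir flips to −; running = −4843.2329
Stage 4 [60T→13T]: ω = 4843.2329×60/13 = 22353.3825 rpm, dir flips to +; running = +22353.3825
Stage 5 [52T→41T]: ω = 22353.3825×52/41 = 28350.6315 rpm, dir flips to −; running = −28350.6315
Stage 6 [29T→29T]: ω = 28350.6315×29/29 = 28350.6315 rpm, dir flips to +; running = +28350.6315

+28350.6315 rpm (same as input, |ω| = 28350.6315 rpm)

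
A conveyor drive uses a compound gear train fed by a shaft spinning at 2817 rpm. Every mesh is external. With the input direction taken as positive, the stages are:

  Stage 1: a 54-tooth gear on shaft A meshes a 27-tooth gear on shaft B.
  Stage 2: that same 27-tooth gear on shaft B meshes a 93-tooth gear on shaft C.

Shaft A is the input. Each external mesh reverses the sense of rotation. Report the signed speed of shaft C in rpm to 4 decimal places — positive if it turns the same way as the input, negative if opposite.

+1635.6774 rpm (same as input, |ω| = 1635.6774 rpm)

Stage 1 [54T→27T]: ω = 2817.0000×54/27 = 5634.0000 rpm, dir flips to −; running = −5634.0000
Stage 2 [27T→93T]: ω = 5634.0000×27/93 = 1635.6774 rpm, dir flips to +; running = +1635.6774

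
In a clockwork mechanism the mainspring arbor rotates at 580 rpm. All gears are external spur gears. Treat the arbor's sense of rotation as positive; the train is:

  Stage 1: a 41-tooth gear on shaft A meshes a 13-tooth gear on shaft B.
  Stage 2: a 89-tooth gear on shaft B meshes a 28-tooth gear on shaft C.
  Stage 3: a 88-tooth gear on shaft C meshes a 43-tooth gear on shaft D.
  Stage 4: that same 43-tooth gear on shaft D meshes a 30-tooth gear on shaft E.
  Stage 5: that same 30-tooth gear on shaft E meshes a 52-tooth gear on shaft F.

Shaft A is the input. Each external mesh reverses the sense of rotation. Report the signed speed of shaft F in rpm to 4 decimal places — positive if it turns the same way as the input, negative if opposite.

Stage 1 [41T→13T]: ω = 580.0000×41/13 = 1829.2308 rpm, dir flips to −; running = −1829.2308
Stage 2 [89T→28T]: ω = 1829.2308×89/28 = 5814.3407 rpm, dir flips to +; running = +5814.3407
Stage 3 [88T→43T]: ω = 5814.3407×88/43 = 11899.1158 rpm, dir flips to −; running = −11899.1158
Stage 4 [43T→30T]: ω = 11899.1158×43/30 = 17055.3993 rpm, dir flips to +; running = +17055.3993
Stage 5 [30T→52T]: ω = 17055.3993×30/52 = 9839.6534 rpm, dir flips to −; running = −9839.6534

-9839.6534 rpm (opposite to input, |ω| = 9839.6534 rpm)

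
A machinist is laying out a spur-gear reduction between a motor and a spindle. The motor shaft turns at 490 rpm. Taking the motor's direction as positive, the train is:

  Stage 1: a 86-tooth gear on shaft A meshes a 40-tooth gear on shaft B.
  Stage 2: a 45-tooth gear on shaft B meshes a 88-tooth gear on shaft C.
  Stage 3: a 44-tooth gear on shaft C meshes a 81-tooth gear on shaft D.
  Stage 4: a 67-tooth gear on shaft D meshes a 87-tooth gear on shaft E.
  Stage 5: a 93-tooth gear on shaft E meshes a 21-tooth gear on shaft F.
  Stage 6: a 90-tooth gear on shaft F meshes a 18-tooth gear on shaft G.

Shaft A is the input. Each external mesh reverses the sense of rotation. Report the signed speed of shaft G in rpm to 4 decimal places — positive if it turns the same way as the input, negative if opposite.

Stage 1 [86T→40T]: ω = 490.0000×86/40 = 1053.5000 rpm, dir flips to −; running = −1053.5000
Stage 2 [45T→88T]: ω = 1053.5000×45/88 = 538.7216 rpm, dir flips to +; running = +538.7216
Stage 3 [44T→81T]: ω = 538.7216×44/81 = 292.6389 rpm, dir flips to −; running = −292.6389
Stage 4 [67T→87T]: ω = 292.6389×67/87 = 225.3656 rpm, dir flips to +; running = +225.3656
Stage 5 [93T→21T]: ω = 225.3656×93/21 = 998.0476 rpm, dir flips to −; running = −998.0476
Stage 6 [90T→18T]: ω = 998.0476×90/18 = 4990.2379 rpm, dir flips to +; running = +4990.2379

+4990.2379 rpm (same as input, |ω| = 4990.2379 rpm)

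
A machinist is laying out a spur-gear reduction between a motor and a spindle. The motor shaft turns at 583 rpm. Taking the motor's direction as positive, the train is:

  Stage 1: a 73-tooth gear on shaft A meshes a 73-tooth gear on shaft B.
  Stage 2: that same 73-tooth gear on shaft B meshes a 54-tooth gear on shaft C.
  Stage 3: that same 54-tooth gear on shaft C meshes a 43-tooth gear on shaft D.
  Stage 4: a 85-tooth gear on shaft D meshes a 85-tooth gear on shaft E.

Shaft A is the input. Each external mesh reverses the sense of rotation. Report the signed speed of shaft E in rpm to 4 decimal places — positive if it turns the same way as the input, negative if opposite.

Stage 1 [73T→73T]: ω = 583.0000×73/73 = 583.0000 rpm, dir flips to −; running = −583.0000
Stage 2 [73T→54T]: ω = 583.0000×73/54 = 788.1296 rpm, dir flips to +; running = +788.1296
Stage 3 [54T→43T]: ω = 788.1296×54/43 = 989.7442 rpm, dir flips to −; running = −989.7442
Stage 4 [85T→85T]: ω = 989.7442×85/85 = 989.7442 rpm, dir flips to +; running = +989.7442

+989.7442 rpm (same as input, |ω| = 989.7442 rpm)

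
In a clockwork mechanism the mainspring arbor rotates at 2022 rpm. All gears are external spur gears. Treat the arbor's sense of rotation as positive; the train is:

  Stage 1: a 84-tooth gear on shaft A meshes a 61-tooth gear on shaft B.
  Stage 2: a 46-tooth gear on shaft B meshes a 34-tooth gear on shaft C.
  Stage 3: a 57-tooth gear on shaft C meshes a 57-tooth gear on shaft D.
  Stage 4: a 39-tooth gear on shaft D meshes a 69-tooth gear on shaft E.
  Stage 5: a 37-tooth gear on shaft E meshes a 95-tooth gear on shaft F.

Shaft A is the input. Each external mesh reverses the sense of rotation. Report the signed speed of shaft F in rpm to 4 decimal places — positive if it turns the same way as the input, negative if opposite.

-829.2837 rpm (opposite to input, |ω| = 829.2837 rpm)

Stage 1 [84T→61T]: ω = 2022.0000×84/61 = 2784.3934 rpm, dir flips to −; running = −2784.3934
Stage 2 [46T→34T]: ω = 2784.3934×46/34 = 3767.1205 rpm, dir flips to +; running = +3767.1205
Stage 3 [57T→57T]: ω = 3767.1205×57/57 = 3767.1205 rpm, dir flips to −; running = −3767.1205
Stage 4 [39T→69T]: ω = 3767.1205×39/69 = 2129.2420 rpm, dir flips to +; running = +2129.2420
Stage 5 [37T→95T]: ω = 2129.2420×37/95 = 829.2837 rpm, dir flips to −; running = −829.2837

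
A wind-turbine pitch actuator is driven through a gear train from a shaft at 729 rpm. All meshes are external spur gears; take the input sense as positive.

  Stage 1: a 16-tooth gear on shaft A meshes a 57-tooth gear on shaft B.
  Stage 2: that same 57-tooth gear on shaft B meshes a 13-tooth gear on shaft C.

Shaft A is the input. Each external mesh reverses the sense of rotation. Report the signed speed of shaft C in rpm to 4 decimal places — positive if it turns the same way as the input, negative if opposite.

+897.2308 rpm (same as input, |ω| = 897.2308 rpm)

Stage 1 [16T→57T]: ω = 729.0000×16/57 = 204.6316 rpm, dir flips to −; running = −204.6316
Stage 2 [57T→13T]: ω = 204.6316×57/13 = 897.2308 rpm, dir flips to +; running = +897.2308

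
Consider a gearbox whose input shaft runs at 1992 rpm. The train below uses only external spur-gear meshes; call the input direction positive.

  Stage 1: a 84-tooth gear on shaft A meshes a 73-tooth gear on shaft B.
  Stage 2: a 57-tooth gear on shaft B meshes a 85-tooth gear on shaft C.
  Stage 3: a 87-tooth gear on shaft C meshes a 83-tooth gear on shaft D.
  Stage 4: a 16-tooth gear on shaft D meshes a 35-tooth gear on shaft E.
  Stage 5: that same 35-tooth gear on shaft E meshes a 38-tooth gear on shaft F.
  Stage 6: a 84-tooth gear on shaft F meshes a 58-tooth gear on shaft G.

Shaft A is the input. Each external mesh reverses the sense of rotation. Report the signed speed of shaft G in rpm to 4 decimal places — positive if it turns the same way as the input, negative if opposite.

+982.4954 rpm (same as input, |ω| = 982.4954 rpm)

Stage 1 [84T→73T]: ω = 1992.0000×84/73 = 2292.1644 rpm, dir flips to −; running = −2292.1644
Stage 2 [57T→85T]: ω = 2292.1644×57/85 = 1537.0985 rpm, dir flips to +; running = +1537.0985
Stage 3 [87T→83T]: ω = 1537.0985×87/83 = 1611.1755 rpm, dir flips to −; running = −1611.1755
Stage 4 [16T→35T]: ω = 1611.1755×16/35 = 736.5374 rpm, dir flips to +; running = +736.5374
Stage 5 [35T→38T]: ω = 736.5374×35/38 = 678.3897 rpm, dir flips to −; running = −678.3897
Stage 6 [84T→58T]: ω = 678.3897×84/58 = 982.4954 rpm, dir flips to +; running = +982.4954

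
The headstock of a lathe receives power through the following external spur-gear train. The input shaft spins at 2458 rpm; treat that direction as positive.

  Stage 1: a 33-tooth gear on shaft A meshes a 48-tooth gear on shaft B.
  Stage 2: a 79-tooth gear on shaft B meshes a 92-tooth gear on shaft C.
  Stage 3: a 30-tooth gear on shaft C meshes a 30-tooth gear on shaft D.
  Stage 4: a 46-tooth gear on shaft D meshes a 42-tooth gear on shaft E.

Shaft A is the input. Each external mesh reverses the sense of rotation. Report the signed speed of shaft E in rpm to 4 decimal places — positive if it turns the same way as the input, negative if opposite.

+1589.2872 rpm (same as input, |ω| = 1589.2872 rpm)

Stage 1 [33T→48T]: ω = 2458.0000×33/48 = 1689.8750 rpm, dir flips to −; running = −1689.8750
Stage 2 [79T→92T]: ω = 1689.8750×79/92 = 1451.0883 rpm, dir flips to +; running = +1451.0883
Stage 3 [30T→30T]: ω = 1451.0883×30/30 = 1451.0883 rpm, dir flips to −; running = −1451.0883
Stage 4 [46T→42T]: ω = 1451.0883×46/42 = 1589.2872 rpm, dir flips to +; running = +1589.2872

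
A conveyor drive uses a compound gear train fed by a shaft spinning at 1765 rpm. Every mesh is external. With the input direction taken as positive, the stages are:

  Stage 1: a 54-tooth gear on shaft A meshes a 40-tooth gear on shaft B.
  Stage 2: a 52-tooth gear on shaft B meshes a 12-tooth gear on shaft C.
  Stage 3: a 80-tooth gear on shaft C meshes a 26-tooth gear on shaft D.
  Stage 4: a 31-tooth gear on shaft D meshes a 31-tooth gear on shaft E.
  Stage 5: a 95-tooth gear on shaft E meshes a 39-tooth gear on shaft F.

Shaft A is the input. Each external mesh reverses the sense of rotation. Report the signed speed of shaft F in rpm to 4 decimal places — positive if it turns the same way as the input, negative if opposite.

Stage 1 [54T→40T]: ω = 1765.0000×54/40 = 2382.7500 rpm, dir flips to −; running = −2382.7500
Stage 2 [52T→12T]: ω = 2382.7500×52/12 = 10325.2500 rpm, dir flips to +; running = +10325.2500
Stage 3 [80T→26T]: ω = 10325.2500×80/26 = 31770.0000 rpm, dir flips to −; running = −31770.0000
Stage 4 [31T→31T]: ω = 31770.0000×31/31 = 31770.0000 rpm, dir flips to +; running = +31770.0000
Stage 5 [95T→39T]: ω = 31770.0000×95/39 = 77388.4615 rpm, dir flips to −; running = −77388.4615

-77388.4615 rpm (opposite to input, |ω| = 77388.4615 rpm)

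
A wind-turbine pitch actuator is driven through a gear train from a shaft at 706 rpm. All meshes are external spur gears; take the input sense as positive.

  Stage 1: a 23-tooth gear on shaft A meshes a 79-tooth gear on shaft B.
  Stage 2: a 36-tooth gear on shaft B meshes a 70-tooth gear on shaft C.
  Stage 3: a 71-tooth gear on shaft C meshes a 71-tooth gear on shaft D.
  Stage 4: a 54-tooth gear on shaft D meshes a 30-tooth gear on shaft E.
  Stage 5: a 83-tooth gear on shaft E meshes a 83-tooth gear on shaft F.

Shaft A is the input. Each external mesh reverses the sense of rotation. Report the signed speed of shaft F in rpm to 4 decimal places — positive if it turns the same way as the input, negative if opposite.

Stage 1 [23T→79T]: ω = 706.0000×23/79 = 205.5443 rpm, dir flips to −; running = −205.5443
Stage 2 [36T→70T]: ω = 205.5443×36/70 = 105.7085 rpm, dir flips to +; running = +105.7085
Stage 3 [71T→71T]: ω = 105.7085×71/71 = 105.7085 rpm, dir flips to −; running = −105.7085
Stage 4 [54T→30T]: ω = 105.7085×54/30 = 190.2753 rpm, dir flips to +; running = +190.2753
Stage 5 [83T→83T]: ω = 190.2753×83/83 = 190.2753 rpm, dir flips to −; running = −190.2753

-190.2753 rpm (opposite to input, |ω| = 190.2753 rpm)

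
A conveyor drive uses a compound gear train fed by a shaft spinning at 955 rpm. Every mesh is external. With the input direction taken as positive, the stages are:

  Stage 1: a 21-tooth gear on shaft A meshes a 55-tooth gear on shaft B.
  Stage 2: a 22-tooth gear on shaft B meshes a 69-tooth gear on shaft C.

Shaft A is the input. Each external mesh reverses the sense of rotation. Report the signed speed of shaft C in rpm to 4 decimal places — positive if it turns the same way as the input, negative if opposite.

Stage 1 [21T→55T]: ω = 955.0000×21/55 = 364.6364 rpm, dir flips to −; running = −364.6364
Stage 2 [22T→69T]: ω = 364.6364×22/69 = 116.2609 rpm, dir flips to +; running = +116.2609

+116.2609 rpm (same as input, |ω| = 116.2609 rpm)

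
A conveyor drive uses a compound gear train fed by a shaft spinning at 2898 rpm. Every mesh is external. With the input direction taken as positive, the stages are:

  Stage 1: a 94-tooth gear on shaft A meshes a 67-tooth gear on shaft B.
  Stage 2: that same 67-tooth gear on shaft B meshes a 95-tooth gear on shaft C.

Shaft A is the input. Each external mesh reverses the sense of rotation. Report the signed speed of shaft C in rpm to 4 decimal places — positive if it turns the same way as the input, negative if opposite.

+2867.4947 rpm (same as input, |ω| = 2867.4947 rpm)

Stage 1 [94T→67T]: ω = 2898.0000×94/67 = 4065.8507 rpm, dir flips to −; running = −4065.8507
Stage 2 [67T→95T]: ω = 4065.8507×67/95 = 2867.4947 rpm, dir flips to +; running = +2867.4947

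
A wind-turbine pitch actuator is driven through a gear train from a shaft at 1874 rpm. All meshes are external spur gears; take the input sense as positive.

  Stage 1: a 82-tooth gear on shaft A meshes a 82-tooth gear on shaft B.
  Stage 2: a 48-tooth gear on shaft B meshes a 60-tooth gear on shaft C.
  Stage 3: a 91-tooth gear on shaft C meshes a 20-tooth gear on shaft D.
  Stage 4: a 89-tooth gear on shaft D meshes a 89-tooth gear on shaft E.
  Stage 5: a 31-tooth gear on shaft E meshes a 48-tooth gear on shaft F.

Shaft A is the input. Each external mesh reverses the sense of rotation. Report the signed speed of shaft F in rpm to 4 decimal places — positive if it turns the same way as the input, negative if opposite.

-4405.4617 rpm (opposite to input, |ω| = 4405.4617 rpm)

Stage 1 [82T→82T]: ω = 1874.0000×82/82 = 1874.0000 rpm, dir flips to −; running = −1874.0000
Stage 2 [48T→60T]: ω = 1874.0000×48/60 = 1499.2000 rpm, dir flips to +; running = +1499.2000
Stage 3 [91T→20T]: ω = 1499.2000×91/20 = 6821.3600 rpm, dir flips to −; running = −6821.3600
Stage 4 [89T→89T]: ω = 6821.3600×89/89 = 6821.3600 rpm, dir flips to +; running = +6821.3600
Stage 5 [31T→48T]: ω = 6821.3600×31/48 = 4405.4617 rpm, dir flips to −; running = −4405.4617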